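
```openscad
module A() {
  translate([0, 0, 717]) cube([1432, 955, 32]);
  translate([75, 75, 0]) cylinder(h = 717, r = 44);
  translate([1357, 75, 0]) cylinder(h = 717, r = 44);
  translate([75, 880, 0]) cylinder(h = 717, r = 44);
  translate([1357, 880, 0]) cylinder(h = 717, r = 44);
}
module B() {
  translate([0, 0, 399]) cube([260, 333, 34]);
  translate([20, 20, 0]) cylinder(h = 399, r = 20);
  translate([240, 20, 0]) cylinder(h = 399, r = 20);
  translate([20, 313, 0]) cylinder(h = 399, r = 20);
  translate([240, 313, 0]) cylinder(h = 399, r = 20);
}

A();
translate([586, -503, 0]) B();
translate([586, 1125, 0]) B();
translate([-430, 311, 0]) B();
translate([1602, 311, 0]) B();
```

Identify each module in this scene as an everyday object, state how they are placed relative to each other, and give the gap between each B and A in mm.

A is a table. B is a stool. Four stools sit around the table at the −y, +y, −x, +x sides. The gap between each stool and the table is 170 mm.

Each stool's nearest face is 170 mm from the table's bounding box.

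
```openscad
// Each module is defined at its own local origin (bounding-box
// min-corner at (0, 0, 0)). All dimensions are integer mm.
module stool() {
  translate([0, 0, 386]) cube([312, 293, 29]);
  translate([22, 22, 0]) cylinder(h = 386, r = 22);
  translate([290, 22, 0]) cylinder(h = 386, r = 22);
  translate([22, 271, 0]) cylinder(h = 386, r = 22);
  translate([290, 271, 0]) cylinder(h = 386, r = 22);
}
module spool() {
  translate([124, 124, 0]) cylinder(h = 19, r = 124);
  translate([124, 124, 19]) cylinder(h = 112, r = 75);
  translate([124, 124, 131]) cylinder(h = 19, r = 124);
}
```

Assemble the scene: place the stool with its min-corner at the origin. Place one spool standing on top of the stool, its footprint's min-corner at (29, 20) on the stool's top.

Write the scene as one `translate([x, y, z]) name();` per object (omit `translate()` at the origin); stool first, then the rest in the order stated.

stool();
translate([29, 20, 415]) spool();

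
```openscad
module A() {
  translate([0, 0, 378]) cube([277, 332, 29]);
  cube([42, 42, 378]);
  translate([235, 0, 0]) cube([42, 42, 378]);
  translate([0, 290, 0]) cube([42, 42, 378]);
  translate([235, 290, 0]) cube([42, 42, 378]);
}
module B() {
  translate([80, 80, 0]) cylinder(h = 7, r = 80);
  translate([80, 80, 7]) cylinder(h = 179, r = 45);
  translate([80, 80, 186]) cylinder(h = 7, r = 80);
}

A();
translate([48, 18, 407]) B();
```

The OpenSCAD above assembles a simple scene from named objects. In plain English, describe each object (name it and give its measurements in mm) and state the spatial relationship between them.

A is a four-legged stool. The seat is 277×332 mm, 29 mm thick, top at z = 407 mm. It stands on four square legs, each 42×42 mm in cross-section, from z = 0 to the seat underside, each flush with a corner of the seat.

B is a spool: two coaxial disc flanges of radius 80 mm and thickness 7 mm, joined by a core cylinder of radius 45 mm and height 179 mm. The lower flange rests on z = 0 and the three cylinders share a vertical axis.

The spool is on top of the stool.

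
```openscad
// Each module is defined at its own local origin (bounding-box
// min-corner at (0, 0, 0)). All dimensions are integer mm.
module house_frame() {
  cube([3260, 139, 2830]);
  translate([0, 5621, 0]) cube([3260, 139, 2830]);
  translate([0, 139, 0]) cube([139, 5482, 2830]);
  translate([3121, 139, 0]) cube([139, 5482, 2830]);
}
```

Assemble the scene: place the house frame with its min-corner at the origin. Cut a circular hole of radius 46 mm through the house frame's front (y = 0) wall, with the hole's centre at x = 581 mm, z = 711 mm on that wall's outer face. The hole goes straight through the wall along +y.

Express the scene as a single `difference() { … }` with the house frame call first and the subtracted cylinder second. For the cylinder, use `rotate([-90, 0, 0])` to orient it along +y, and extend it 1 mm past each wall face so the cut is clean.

difference() {
  house_frame();
  translate([581, -1, 711]) rotate([-90, 0, 0]) cylinder(h = 141, r = 46);
}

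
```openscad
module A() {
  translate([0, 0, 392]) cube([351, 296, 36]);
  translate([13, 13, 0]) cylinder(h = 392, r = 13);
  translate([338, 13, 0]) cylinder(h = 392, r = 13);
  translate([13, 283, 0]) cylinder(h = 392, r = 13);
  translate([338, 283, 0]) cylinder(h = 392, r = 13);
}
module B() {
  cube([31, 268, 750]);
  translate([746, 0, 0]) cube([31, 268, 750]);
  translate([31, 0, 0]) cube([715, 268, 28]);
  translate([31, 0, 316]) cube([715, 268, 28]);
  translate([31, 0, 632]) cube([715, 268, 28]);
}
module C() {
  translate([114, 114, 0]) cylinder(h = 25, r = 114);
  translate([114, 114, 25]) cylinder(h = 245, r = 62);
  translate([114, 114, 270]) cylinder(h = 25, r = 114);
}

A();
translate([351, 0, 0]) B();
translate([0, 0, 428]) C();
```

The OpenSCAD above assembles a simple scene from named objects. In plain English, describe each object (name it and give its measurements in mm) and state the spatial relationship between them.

A is a four-legged stool. The seat is 351×296 mm, 36 mm thick, top at z = 428 mm. It stands on four round legs, each 26 mm in diameter, from z = 0 to the seat underside, each leg's axis is inset half a diameter from the nearest pair of seat edges (so the leg's bounding box is flush with the corner).

B is a bookshelf 777 mm wide overall, 268 mm deep and 750 mm tall. The two sides are 31 mm thick vertical panels. 3 horizontal shelves of 28 mm thickness span between the inner faces of the sides; the lowest shelf sits on the floor and shelves are stacked with a clear vertical gap of 288 mm between each pair.

C is a spool: two coaxial disc flanges of radius 114 mm and thickness 25 mm, joined by a core cylinder of radius 62 mm and height 245 mm. The lower flange rests on z = 0 and the three cylinders share a vertical axis.

The bookshelf is against the stool's +x side, with their −y faces flush. The spool is on top of the stool.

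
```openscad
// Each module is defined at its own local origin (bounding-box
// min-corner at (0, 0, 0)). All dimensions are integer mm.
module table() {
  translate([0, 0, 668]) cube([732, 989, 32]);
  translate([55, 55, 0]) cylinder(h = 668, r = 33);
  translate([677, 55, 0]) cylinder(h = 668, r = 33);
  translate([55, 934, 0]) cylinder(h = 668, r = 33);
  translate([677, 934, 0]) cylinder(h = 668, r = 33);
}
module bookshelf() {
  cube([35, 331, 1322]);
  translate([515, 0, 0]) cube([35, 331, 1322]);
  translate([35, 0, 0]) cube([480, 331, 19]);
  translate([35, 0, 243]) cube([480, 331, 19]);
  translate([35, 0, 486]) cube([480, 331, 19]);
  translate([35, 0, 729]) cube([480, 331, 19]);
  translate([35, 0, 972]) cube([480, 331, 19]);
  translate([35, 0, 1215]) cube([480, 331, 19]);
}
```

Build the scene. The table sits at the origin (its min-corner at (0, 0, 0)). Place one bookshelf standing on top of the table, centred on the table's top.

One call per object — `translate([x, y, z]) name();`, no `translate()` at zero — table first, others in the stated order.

table();
translate([91, 329, 700]) bookshelf();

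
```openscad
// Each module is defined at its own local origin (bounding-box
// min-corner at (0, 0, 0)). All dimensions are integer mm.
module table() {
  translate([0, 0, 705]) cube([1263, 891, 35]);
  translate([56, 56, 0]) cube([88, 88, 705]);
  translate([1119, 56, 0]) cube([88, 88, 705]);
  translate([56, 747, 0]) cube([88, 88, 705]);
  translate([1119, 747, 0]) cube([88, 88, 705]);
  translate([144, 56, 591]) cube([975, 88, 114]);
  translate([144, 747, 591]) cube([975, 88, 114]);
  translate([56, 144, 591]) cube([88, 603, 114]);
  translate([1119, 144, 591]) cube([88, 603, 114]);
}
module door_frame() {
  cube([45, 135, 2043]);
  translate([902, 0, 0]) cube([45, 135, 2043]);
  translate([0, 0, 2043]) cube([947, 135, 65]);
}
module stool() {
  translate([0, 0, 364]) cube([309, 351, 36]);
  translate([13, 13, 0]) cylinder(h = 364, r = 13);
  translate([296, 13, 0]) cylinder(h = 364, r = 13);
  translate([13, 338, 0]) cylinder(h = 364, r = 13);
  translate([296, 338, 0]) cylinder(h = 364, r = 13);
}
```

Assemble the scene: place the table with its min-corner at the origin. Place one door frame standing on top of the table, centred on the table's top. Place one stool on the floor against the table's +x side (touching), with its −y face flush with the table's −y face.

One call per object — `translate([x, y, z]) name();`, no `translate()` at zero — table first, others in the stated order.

table();
translate([158, 378, 740]) door_frame();
translate([1263, 0, 0]) stool();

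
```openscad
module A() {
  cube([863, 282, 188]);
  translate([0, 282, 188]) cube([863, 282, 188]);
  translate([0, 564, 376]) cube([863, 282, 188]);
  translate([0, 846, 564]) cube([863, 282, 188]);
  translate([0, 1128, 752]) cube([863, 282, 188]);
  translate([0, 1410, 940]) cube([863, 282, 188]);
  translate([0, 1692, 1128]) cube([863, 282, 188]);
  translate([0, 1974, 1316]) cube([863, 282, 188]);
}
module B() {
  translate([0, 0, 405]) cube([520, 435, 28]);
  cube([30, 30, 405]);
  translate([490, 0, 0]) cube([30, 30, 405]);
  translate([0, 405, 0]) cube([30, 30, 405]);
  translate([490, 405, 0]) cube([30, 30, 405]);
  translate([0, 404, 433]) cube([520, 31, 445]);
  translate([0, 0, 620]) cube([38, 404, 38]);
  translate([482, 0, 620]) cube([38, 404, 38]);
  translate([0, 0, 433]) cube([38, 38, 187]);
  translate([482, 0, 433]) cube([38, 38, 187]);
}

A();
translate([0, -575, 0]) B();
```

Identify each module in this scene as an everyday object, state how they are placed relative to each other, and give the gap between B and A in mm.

The chair's nearest face is 140 mm from the staircase's −y face.

A is a staircase. B is a chair. The chair is on the floor beside the staircase on its −y side. The gap between the chair and the staircase is 140 mm.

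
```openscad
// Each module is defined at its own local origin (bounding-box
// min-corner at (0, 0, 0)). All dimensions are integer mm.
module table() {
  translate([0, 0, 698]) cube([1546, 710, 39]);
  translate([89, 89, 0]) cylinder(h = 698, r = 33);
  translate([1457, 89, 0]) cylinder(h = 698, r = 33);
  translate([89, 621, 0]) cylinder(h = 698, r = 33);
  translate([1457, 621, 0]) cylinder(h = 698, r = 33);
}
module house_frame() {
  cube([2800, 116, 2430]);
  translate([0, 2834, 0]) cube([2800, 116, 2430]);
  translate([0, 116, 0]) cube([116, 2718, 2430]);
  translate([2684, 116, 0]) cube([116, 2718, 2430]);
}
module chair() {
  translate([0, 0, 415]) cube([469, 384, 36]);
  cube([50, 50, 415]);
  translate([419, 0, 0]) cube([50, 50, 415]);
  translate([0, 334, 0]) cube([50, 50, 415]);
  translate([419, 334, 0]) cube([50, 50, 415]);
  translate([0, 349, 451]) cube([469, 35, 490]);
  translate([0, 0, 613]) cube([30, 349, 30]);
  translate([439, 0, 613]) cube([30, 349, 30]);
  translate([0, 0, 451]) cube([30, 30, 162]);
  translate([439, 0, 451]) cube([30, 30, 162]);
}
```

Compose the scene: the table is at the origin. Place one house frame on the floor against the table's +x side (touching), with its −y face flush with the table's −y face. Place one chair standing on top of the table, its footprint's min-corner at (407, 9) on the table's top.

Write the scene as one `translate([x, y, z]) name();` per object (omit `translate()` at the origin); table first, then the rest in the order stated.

table();
translate([1546, 0, 0]) house_frame();
translate([407, 9, 737]) chair();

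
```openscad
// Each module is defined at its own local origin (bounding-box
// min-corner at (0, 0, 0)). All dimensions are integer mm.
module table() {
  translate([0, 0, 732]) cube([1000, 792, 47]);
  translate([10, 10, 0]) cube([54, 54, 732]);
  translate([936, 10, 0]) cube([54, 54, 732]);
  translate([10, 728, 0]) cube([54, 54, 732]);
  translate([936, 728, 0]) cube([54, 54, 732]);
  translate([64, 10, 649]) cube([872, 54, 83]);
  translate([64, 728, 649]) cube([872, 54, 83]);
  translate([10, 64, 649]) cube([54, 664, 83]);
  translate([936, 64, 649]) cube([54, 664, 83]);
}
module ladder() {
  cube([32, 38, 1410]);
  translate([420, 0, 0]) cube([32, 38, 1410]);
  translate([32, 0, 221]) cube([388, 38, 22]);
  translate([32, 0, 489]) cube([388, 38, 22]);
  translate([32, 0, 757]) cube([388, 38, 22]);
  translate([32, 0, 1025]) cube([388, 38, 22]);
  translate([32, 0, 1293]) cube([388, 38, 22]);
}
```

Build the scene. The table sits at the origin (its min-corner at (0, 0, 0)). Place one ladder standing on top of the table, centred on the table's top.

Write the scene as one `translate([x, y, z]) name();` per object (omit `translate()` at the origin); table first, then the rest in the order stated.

table();
translate([274, 377, 779]) ladder();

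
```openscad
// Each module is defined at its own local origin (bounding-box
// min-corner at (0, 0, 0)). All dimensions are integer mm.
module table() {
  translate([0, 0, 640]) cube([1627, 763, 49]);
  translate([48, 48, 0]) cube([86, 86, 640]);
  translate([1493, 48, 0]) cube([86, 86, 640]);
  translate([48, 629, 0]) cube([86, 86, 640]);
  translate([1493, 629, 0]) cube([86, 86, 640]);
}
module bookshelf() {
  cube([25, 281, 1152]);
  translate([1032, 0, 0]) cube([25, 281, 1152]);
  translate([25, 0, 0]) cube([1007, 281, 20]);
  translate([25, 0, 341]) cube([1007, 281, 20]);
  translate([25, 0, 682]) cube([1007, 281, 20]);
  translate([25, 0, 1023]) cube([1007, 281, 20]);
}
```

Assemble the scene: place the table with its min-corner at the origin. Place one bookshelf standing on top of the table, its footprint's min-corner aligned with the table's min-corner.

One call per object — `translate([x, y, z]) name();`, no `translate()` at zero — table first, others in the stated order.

table();
translate([0, 0, 689]) bookshelf();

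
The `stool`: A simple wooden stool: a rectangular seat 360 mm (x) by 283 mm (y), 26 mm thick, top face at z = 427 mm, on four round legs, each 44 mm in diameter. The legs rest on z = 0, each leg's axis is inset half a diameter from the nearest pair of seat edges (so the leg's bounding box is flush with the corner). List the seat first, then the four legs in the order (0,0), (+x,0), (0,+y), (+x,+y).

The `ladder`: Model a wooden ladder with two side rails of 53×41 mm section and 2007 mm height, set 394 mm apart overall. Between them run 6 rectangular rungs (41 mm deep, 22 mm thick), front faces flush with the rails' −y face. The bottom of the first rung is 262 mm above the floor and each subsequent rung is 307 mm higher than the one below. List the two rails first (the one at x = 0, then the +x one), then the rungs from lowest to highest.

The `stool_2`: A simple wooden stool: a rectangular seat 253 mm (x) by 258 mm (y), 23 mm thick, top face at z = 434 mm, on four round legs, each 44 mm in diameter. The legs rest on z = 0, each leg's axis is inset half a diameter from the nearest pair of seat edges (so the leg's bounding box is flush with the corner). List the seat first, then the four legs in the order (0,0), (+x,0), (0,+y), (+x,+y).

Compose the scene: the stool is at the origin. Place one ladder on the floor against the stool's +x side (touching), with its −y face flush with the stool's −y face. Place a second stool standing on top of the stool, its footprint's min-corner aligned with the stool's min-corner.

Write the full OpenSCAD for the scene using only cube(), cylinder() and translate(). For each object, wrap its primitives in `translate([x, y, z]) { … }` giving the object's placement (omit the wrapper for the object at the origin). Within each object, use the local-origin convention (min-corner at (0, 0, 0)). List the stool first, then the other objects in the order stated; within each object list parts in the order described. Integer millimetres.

translate([0, 0, 401]) cube([360, 283, 26]);
translate([22, 22, 0]) cylinder(h = 401, r = 22);
translate([338, 22, 0]) cylinder(h = 401, r = 22);
translate([22, 261, 0]) cylinder(h = 401, r = 22);
translate([338, 261, 0]) cylinder(h = 401, r = 22);
translate([360, 0, 0]) {
  cube([53, 41, 2007]);
  translate([341, 0, 0]) cube([53, 41, 2007]);
  translate([53, 0, 262]) cube([288, 41, 22]);
  translate([53, 0, 569]) cube([288, 41, 22]);
  translate([53, 0, 876]) cube([288, 41, 22]);
  translate([53, 0, 1183]) cube([288, 41, 22]);
  translate([53, 0, 1490]) cube([288, 41, 22]);
  translate([53, 0, 1797]) cube([288, 41, 22]);
}
translate([0, 0, 427]) {
  translate([0, 0, 411]) cube([253, 258, 23]);
  translate([22, 22, 0]) cylinder(h = 411, r = 22);
  translate([231, 22, 0]) cylinder(h = 411, r = 22);
  translate([22, 236, 0]) cylinder(h = 411, r = 22);
  translate([231, 236, 0]) cylinder(h = 411, r = 22);
}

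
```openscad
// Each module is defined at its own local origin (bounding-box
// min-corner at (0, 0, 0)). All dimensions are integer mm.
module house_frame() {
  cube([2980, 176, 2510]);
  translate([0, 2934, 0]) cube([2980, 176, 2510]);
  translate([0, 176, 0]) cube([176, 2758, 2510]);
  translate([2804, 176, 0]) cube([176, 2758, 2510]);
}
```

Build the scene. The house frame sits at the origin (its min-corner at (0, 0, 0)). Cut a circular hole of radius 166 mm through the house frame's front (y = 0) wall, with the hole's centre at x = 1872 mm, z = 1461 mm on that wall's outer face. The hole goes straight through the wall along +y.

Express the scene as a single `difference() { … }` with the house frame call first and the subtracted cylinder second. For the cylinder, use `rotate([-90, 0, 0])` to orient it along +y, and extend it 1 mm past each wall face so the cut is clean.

difference() {
  house_frame();
  translate([1872, -1, 1461]) rotate([-90, 0, 0]) cylinder(h = 178, r = 166);
}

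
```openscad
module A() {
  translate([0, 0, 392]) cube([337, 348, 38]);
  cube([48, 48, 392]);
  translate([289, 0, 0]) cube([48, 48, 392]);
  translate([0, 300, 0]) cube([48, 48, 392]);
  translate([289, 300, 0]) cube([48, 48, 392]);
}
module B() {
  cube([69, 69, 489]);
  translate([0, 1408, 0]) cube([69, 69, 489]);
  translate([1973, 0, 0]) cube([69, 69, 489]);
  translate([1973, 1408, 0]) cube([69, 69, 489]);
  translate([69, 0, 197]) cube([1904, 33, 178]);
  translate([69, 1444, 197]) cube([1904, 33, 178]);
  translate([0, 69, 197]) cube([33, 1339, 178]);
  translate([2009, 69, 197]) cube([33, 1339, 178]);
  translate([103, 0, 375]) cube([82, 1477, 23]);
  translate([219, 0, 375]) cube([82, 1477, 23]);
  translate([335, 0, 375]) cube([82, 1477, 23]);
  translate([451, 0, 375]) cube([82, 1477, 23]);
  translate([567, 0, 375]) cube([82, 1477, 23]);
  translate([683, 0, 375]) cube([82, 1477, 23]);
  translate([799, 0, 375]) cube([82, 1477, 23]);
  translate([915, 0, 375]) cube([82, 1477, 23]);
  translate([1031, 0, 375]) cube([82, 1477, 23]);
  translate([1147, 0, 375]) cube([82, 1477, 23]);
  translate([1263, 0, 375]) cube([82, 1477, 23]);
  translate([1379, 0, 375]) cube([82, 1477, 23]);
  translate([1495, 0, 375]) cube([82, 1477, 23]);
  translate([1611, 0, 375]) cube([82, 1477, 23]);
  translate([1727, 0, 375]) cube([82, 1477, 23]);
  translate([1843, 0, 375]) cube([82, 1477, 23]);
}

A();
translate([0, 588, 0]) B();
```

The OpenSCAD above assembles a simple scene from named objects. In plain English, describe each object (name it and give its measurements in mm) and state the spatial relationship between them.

A is a four-legged stool. The seat is 337×348 mm, 38 mm thick, top at z = 430 mm. It stands on four square legs, each 48×48 mm in cross-section, from z = 0 to the seat underside, each flush with a corner of the seat.

B is a bed frame 2042 mm long (x) by 1477 mm wide (y). Four 69×69 mm corner posts, 489 mm tall, at the corners of the footprint. Four rails of 33 mm thickness and 178 mm height run between adjacent posts with their undersides at z = 197 mm, their outer faces flush with the outside of the frame (the two x-running rails run between the posts' inner faces; the two y-running rails run between the posts' inner faces). 16 slats, each 82 mm wide (x) and 23 mm thick, lie across the top of the two x-running rails, running the full 1477 mm width of the frame in y; the slats are evenly spaced along x between the inner faces of the end posts with equal gaps (rounded down to the nearest mm) at the −x end and between each pair — any rounding remainder accumulates at the +x end.

The bed frame is on the floor beside the stool on its +y side.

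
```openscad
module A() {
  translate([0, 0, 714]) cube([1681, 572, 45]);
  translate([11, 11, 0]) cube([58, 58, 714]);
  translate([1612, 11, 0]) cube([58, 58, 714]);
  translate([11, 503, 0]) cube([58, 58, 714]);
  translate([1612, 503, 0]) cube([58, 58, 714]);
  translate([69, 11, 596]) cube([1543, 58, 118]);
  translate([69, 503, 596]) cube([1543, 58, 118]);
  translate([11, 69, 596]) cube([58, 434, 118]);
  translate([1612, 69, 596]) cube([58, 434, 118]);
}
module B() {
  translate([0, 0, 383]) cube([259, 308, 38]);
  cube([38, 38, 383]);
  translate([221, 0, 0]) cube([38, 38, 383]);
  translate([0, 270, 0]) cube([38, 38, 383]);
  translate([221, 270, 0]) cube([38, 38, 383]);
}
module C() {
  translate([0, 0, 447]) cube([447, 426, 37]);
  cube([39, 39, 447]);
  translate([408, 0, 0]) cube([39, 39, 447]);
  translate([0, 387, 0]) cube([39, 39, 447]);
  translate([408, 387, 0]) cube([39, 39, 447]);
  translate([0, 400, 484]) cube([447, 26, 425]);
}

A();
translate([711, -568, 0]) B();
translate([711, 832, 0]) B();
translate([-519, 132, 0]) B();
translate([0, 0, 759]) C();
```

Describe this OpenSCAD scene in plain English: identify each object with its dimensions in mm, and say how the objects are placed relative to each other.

A is a rectangular dining table. The top is 1681×572×45 mm with its upper surface at z = 759 mm. It stands on four 58×58 mm square legs, each inset 11 mm from the nearest pair of top edges, running from the floor to the underside of the top. Four apron rails, 58 mm thick and 118 mm tall, run between adjacent legs with their top edges flush with the underside of the top and their outer faces flush with the legs' outer faces.

B is a four-legged stool. The seat is a 259×308×38 mm slab whose top surface is at z = 421 mm; four square legs, each 38×38 mm in cross-section, run from the floor (z = 0) to the underside of the seat, each flush with a corner of the seat.

C is a chair: 447×426 mm seat, 37 mm thick, top at z = 484 mm, on four 39 mm square corner legs flush with the seat edges. A 26 mm thick backrest slab spans the full seat width, extending 425 mm above the seat top, its back face flush with the seat's +y edge.

Three stools sit around the table at the −y, +y, −x sides. The chair is on top of the table.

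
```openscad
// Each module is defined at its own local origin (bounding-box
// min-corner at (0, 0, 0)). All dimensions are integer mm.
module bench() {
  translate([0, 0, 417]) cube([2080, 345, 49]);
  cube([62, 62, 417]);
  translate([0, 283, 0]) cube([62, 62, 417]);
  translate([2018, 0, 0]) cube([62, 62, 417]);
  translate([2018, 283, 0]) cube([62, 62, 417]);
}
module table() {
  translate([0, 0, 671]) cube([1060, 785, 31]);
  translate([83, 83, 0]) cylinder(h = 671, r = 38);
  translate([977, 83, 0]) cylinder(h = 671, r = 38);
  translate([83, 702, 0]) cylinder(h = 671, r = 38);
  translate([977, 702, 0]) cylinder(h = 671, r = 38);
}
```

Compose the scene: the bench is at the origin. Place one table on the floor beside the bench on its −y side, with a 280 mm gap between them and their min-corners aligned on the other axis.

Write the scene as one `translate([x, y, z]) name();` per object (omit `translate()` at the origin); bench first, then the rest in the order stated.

bench();
translate([0, -1065, 0]) table();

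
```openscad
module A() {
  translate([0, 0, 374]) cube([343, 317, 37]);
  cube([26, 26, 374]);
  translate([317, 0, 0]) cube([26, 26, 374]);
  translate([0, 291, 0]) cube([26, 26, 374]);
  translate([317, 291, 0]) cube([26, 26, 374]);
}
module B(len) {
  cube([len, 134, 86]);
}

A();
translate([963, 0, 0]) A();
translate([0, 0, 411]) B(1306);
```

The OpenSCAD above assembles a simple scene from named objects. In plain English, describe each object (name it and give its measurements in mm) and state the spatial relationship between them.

A is a four-legged stool. The seat is 343×317 mm, 37 mm thick, top at z = 411 mm. It stands on four square legs, each 26×26 mm in cross-section, from z = 0 to the seat underside, each flush with a corner of the seat.

B is a rectangular beam 1306 mm long (x), 134 mm deep (y), 86 mm thick (z).

The beam spans the tops of two stools placed 620 mm apart, resting at z = 411 mm.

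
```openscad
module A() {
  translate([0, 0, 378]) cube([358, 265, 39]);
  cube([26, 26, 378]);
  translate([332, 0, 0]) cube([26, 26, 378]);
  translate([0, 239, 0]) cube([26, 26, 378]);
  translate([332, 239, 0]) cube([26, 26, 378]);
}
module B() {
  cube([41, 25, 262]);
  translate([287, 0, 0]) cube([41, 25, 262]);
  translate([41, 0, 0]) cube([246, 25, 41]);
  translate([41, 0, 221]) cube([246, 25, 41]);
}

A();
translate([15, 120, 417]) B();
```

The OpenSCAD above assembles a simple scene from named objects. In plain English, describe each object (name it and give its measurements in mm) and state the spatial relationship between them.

A is a four-legged stool. The seat is a 358×265×39 mm slab whose top surface is at z = 417 mm; four square legs, each 26×26 mm in cross-section, run from the floor (z = 0) to the underside of the seat, each flush with a corner of the seat.

B is a picture frame with a 246×180 mm rectangular opening (x by z) and a uniform 41 mm border on every side. Frame depth is 25 mm along y. It is built from two vertical stiles running the full outside height and two horizontal rails spanning the gap between the stiles.

The picture frame is on top of the stool, centred.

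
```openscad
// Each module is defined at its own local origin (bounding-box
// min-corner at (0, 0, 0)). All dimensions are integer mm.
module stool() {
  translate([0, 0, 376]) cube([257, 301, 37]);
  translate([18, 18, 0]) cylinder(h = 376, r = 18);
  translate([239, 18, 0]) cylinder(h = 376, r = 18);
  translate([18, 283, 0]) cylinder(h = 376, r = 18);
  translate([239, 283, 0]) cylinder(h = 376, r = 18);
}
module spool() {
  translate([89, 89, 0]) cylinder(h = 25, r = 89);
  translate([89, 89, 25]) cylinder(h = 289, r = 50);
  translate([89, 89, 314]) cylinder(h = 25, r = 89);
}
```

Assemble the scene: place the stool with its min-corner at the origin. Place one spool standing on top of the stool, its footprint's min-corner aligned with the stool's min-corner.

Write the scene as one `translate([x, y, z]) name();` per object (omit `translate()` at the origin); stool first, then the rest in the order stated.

stool();
translate([0, 0, 413]) spool();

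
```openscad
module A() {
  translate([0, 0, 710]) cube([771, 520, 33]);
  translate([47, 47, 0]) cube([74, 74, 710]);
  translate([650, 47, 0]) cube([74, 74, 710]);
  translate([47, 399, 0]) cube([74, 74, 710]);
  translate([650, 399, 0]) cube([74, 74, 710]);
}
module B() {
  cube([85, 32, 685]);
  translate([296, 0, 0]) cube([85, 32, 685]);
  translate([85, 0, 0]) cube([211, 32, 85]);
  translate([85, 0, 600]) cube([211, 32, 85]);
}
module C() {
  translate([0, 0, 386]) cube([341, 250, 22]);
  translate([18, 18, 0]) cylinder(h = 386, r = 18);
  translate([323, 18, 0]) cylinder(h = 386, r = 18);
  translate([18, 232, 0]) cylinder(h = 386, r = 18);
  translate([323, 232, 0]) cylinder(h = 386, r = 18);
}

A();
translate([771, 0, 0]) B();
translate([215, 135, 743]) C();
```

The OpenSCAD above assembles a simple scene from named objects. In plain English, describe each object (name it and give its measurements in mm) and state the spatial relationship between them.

A is a table with a 771×520 mm rectangular top, 33 mm thick, top surface at z = 743 mm, supported by four 74×74 mm square legs, each inset 47 mm from the nearest pair of top edges, running from the floor.

B is a picture frame with a 211×515 mm rectangular opening (x by z) and a uniform 85 mm border on every side. Frame depth is 32 mm along y. It is built from two vertical stiles running the full outside height and two horizontal rails spanning the gap between the stiles.

C is a simple wooden stool: a rectangular seat 341 mm (x) by 250 mm (y), 22 mm thick, top face at z = 408 mm, on four round legs, each 36 mm in diameter. The legs rest on z = 0, each leg's axis is inset half a diameter from the nearest pair of seat edges (so the leg's bounding box is flush with the corner).

The picture frame is against the table's +x side, with their −y faces flush. The stool is on top of the table, centred.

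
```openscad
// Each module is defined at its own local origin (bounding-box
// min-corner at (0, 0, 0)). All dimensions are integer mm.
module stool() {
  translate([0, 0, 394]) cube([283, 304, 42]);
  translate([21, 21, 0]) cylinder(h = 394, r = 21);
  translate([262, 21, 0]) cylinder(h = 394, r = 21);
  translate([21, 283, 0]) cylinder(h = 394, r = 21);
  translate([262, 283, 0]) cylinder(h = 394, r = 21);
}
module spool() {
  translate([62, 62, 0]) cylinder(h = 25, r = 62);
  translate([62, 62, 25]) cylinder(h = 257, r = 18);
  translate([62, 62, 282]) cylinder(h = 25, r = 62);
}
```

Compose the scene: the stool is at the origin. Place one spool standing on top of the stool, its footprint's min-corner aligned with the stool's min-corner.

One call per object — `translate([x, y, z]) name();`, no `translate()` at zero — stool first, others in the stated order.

stool();
translate([0, 0, 436]) spool();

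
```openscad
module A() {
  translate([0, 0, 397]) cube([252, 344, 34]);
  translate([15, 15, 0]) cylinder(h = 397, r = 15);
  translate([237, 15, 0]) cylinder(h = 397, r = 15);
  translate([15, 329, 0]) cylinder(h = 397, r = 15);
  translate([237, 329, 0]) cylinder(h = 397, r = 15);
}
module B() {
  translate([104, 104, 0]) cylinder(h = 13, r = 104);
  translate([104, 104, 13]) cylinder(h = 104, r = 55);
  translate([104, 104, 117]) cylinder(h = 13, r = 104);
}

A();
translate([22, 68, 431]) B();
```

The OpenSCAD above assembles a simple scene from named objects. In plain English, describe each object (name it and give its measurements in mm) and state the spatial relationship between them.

A is a four-legged stool. The seat is 252×344 mm, 34 mm thick, top at z = 431 mm. It stands on four round legs, each 30 mm in diameter, from z = 0 to the seat underside, each leg's axis is inset half a diameter from the nearest pair of seat edges (so the leg's bounding box is flush with the corner).

B is a spool: two coaxial disc flanges of radius 104 mm and thickness 13 mm, joined by a core cylinder of radius 55 mm and height 104 mm. The lower flange rests on z = 0 and the three cylinders share a vertical axis.

The spool is on top of the stool, centred.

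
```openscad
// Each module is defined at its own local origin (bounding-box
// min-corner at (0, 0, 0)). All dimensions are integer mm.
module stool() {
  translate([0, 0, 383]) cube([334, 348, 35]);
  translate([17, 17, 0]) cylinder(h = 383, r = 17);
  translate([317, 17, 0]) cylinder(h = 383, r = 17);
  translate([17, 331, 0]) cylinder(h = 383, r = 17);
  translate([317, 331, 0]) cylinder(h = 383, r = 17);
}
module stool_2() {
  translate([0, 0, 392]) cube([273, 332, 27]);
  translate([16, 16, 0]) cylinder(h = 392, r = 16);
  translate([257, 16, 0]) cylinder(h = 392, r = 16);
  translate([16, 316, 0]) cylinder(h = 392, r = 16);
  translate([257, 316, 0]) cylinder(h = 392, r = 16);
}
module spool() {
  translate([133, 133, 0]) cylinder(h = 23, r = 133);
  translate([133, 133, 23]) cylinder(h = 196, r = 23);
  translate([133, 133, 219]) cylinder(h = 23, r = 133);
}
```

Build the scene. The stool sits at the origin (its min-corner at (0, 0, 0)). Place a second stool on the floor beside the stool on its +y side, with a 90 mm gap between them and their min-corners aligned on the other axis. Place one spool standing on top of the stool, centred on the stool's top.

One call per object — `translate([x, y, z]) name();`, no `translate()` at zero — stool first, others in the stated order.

stool();
translate([0, 438, 0]) stool_2();
translate([34, 41, 418]) spool();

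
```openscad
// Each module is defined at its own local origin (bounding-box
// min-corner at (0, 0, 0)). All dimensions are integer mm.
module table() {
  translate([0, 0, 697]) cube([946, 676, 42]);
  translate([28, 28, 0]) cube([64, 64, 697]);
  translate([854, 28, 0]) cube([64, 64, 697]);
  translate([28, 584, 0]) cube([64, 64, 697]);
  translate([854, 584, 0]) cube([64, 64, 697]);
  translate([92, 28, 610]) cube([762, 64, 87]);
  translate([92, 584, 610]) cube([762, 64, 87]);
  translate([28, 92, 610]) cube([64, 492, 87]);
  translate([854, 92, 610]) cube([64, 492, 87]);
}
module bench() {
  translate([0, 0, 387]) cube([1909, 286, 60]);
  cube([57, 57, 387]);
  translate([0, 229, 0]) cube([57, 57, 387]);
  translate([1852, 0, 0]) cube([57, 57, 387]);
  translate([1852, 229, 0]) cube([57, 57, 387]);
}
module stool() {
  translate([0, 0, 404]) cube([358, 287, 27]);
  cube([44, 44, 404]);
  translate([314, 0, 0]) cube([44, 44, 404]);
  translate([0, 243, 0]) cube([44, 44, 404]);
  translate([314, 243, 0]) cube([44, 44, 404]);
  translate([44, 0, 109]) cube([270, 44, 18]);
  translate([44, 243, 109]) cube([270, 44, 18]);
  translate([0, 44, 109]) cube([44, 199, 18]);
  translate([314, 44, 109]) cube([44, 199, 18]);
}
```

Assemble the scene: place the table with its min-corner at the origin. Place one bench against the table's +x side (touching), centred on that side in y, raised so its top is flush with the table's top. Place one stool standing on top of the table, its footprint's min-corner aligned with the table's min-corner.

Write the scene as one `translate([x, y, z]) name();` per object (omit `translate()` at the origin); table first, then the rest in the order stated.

table();
translate([946, 195, 292]) bench();
translate([0, 0, 739]) stool();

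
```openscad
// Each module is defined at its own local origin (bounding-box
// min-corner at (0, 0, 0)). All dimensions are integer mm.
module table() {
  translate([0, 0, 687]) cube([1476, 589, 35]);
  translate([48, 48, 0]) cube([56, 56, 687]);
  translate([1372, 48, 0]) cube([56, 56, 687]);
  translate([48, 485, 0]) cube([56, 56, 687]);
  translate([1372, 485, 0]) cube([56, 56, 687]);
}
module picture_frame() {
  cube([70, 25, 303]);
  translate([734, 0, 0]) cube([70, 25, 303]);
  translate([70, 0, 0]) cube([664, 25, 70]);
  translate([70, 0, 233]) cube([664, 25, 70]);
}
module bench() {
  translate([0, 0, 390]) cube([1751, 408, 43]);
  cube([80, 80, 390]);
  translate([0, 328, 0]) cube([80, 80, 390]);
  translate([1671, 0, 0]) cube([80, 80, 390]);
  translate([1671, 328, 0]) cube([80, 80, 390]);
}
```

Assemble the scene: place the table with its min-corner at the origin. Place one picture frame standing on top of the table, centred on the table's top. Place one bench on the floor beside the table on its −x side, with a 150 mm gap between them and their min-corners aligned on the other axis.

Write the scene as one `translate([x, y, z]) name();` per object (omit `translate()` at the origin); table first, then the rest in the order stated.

table();
translate([336, 282, 722]) picture_frame();
translate([-1901, 0, 0]) bench();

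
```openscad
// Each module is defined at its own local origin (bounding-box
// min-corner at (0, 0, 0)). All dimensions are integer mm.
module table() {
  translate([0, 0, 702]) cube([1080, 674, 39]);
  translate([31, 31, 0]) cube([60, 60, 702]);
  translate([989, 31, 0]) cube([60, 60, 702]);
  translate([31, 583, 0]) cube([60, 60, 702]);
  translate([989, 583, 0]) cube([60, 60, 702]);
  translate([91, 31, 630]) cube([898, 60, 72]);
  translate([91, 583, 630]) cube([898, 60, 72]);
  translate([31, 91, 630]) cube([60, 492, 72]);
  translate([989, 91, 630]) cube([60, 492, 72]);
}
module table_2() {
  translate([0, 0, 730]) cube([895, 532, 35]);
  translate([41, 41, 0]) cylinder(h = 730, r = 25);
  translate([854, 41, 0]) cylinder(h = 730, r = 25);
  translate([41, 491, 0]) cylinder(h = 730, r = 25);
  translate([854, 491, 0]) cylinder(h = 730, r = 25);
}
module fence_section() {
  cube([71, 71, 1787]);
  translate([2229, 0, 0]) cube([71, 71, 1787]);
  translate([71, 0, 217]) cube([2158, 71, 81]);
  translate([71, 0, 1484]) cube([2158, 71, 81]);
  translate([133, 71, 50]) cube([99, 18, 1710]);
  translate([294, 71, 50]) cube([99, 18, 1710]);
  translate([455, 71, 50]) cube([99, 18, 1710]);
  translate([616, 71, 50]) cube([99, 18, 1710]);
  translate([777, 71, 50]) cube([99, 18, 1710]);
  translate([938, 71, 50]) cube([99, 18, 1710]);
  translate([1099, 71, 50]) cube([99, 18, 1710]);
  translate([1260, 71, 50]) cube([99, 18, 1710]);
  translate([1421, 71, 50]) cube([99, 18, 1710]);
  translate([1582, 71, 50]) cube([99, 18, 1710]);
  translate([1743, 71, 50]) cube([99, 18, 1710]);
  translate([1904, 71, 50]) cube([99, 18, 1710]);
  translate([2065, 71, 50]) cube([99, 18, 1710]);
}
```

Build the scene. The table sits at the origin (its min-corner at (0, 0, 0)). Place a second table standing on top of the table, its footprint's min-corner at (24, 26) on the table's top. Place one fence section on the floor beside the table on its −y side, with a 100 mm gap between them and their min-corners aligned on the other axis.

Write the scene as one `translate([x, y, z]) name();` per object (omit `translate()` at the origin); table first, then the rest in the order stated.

table();
translate([24, 26, 741]) table_2();
translate([0, -189, 0]) fence_section();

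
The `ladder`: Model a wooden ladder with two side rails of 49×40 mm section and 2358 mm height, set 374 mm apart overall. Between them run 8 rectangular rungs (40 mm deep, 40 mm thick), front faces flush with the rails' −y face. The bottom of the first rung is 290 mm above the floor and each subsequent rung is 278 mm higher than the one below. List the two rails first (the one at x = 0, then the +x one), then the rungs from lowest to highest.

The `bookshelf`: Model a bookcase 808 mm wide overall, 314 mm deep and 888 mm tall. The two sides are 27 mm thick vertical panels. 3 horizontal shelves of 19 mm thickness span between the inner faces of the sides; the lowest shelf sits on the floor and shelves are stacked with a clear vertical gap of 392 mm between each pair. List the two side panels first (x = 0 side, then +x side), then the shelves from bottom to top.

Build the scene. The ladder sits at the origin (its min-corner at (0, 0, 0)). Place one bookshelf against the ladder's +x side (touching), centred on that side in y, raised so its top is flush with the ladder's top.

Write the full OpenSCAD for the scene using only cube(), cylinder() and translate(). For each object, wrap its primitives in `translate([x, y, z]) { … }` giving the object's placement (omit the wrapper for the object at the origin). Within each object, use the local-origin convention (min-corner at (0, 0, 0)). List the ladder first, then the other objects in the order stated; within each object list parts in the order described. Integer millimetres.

cube([49, 40, 2358]);
translate([325, 0, 0]) cube([49, 40, 2358]);
translate([49, 0, 290]) cube([276, 40, 40]);
translate([49, 0, 568]) cube([276, 40, 40]);
translate([49, 0, 846]) cube([276, 40, 40]);
translate([49, 0, 1124]) cube([276, 40, 40]);
translate([49, 0, 1402]) cube([276, 40, 40]);
translate([49, 0, 1680]) cube([276, 40, 40]);
translate([49, 0, 1958]) cube([276, 40, 40]);
translate([49, 0, 2236]) cube([276, 40, 40]);
translate([374, -137, 1470]) {
  cube([27, 314, 888]);
  translate([781, 0, 0]) cube([27, 314, 888]);
  translate([27, 0, 0]) cube([754, 314, 19]);
  translate([27, 0, 411]) cube([754, 314, 19]);
  translate([27, 0, 822]) cube([754, 314, 19]);
}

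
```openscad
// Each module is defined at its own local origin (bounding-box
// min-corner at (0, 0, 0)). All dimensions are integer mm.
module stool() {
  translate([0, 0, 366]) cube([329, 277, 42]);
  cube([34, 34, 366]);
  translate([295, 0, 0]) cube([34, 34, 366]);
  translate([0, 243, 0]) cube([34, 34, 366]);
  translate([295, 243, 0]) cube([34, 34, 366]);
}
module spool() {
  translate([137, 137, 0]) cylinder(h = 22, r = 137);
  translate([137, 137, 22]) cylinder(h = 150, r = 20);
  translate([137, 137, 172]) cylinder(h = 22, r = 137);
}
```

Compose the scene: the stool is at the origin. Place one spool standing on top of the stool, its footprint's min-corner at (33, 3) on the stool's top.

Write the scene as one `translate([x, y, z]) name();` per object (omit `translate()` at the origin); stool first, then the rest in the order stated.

stool();
translate([33, 3, 408]) spool();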